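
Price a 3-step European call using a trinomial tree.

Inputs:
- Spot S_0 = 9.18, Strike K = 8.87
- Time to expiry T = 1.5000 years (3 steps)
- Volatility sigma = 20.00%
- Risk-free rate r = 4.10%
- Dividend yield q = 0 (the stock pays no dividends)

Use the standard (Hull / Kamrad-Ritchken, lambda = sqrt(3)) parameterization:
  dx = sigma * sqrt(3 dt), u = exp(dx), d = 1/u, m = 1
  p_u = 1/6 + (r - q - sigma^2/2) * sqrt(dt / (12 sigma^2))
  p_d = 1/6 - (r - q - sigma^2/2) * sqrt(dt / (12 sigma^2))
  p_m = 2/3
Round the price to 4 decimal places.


dt = T/N = 0.500000; dx = sigma*sqrt(3*dt) = 0.244949
u = exp(dx) = 1.277556; d = 1/u = 0.782744
p_u = 0.188100, p_m = 0.666667, p_d = 0.145234
Discount per step: exp(-r*dt) = 0.979709
Stock lattice S(k, j) with j the centered position index:
  k=0: S(0,+0) = 9.1800
  k=1: S(1,-1) = 7.1856; S(1,+0) = 9.1800; S(1,+1) = 11.7280
  k=2: S(2,-2) = 5.6245; S(2,-1) = 7.1856; S(2,+0) = 9.1800; S(2,+1) = 11.7280; S(2,+2) = 14.9831
  k=3: S(3,-3) = 4.4025; S(3,-2) = 5.6245; S(3,-1) = 7.1856; S(3,+0) = 9.1800; S(3,+1) = 11.7280; S(3,+2) = 14.9831; S(3,+3) = 19.1418
Terminal payoffs V(N, j) = max(S_T - K, 0):
  V(3,-3) = 0.000000; V(3,-2) = 0.000000; V(3,-1) = 0.000000; V(3,+0) = 0.310000; V(3,+1) = 2.857965; V(3,+2) = 6.113134; V(3,+3) = 10.271794
Backward induction: V(k, j) = exp(-r*dt) * [p_u * V(k+1, j+1) + p_m * V(k+1, j) + p_d * V(k+1, j-1)]
  V(2,-2) = exp(-r*dt) * [p_u*0.000000 + p_m*0.000000 + p_d*0.000000] = 0.000000
  V(2,-1) = exp(-r*dt) * [p_u*0.310000 + p_m*0.000000 + p_d*0.000000] = 0.057128
  V(2,+0) = exp(-r*dt) * [p_u*2.857965 + p_m*0.310000 + p_d*0.000000] = 0.729147
  V(2,+1) = exp(-r*dt) * [p_u*6.113134 + p_m*2.857965 + p_d*0.310000] = 3.037304
  V(2,+2) = exp(-r*dt) * [p_u*10.271794 + p_m*6.113134 + p_d*2.857965] = 6.292293
  V(1,-1) = exp(-r*dt) * [p_u*0.729147 + p_m*0.057128 + p_d*0.000000] = 0.171682
  V(1,+0) = exp(-r*dt) * [p_u*3.037304 + p_m*0.729147 + p_d*0.057128] = 1.044086
  V(1,+1) = exp(-r*dt) * [p_u*6.292293 + p_m*3.037304 + p_d*0.729147] = 3.247092
  V(0,+0) = exp(-r*dt) * [p_u*3.247092 + p_m*1.044086 + p_d*0.171682] = 1.304745

Answer: Price = V(0,0) = 1.3047


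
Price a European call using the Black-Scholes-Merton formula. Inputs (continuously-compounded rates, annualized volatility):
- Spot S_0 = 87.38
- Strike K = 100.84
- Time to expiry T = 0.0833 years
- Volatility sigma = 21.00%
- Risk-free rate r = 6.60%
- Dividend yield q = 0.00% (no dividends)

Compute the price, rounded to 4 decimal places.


d1 = (ln(S/K) + (r - q + 0.5*sigma^2) * T) / (sigma * sqrt(T)) = -2.24277995
d2 = d1 - sigma * sqrt(T) = -2.30338960
exp(-rT) = 0.99451729; exp(-qT) = 1.00000000
C = S_0 * exp(-qT) * N(d1) - K * exp(-rT) * N(d2)
N(d1) = 0.01245550; N(d2) = 0.01062847
C = 87.3800 * 1.00000000 * 0.01245550 - 100.8400 * 0.99451729 * 0.01062847 = 0.0225

Answer: Price = 0.0225


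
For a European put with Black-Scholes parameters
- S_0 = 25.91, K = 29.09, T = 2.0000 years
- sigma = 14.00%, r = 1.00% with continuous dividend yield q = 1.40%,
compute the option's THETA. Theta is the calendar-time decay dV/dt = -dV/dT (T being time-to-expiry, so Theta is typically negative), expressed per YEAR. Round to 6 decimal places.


d1 = -0.5261151129; d2 = -0.7241050117
phi(d1) = 0.3473796207; exp(-qT) = 0.9723883668; exp(-rT) = 0.9801986733
Theta = -S*exp(-qT)*phi(d1)*sigma/(2*sqrt(T)) + r*K*exp(-rT)*N(-d2) - q*S*exp(-qT)*N(-d1)
N(-d1) = 0.7005958856; N(-d2) = 0.7654993660; sqrt(T) = 1.4142135624
Term 1 = -25.9100 * 0.9723883668 * 0.3473796207 * 0.1400 / (2 * 1.4142135624) = -0.4332060830
Term 2 = 0.0100 * 29.0900 * 0.9801986733 * 0.7654993660 = 0.2182743316
Term 3 = -0.0140 * 25.9100 * 0.9723883668 * 0.7005958856 = -0.2471170926
Theta = -0.4332060830 + (0.2182743316) + (-0.2471170926) = -0.462049

Answer: Theta = -0.462049


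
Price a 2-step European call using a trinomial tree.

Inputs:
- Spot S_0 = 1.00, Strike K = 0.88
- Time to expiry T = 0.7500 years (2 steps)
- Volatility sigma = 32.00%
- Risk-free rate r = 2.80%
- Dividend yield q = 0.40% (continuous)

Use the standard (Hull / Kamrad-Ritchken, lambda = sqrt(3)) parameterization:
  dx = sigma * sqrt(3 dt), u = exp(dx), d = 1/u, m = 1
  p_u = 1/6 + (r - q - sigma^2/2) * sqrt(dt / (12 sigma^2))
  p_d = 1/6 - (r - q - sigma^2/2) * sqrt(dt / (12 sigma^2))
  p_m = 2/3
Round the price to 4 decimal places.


dt = T/N = 0.375000; dx = sigma*sqrt(3*dt) = 0.339411
u = exp(dx) = 1.404121; d = 1/u = 0.712189
p_u = 0.151641, p_m = 0.666667, p_d = 0.181693
Discount per step: exp(-r*dt) = 0.989555
Stock lattice S(k, j) with j the centered position index:
  k=0: S(0,+0) = 1.0000
  k=1: S(1,-1) = 0.7122; S(1,+0) = 1.0000; S(1,+1) = 1.4041
  k=2: S(2,-2) = 0.5072; S(2,-1) = 0.7122; S(2,+0) = 1.0000; S(2,+1) = 1.4041; S(2,+2) = 1.9716
Terminal payoffs V(N, j) = max(S_T - K, 0):
  V(2,-2) = 0.000000; V(2,-1) = 0.000000; V(2,+0) = 0.120000; V(2,+1) = 0.524121; V(2,+2) = 1.091555
Backward induction: V(k, j) = exp(-r*dt) * [p_u * V(k+1, j+1) + p_m * V(k+1, j) + p_d * V(k+1, j-1)]
  V(1,-1) = exp(-r*dt) * [p_u*0.120000 + p_m*0.000000 + p_d*0.000000] = 0.018007
  V(1,+0) = exp(-r*dt) * [p_u*0.524121 + p_m*0.120000 + p_d*0.000000] = 0.157812
  V(1,+1) = exp(-r*dt) * [p_u*1.091555 + p_m*0.524121 + p_d*0.120000] = 0.531135
  V(0,+0) = exp(-r*dt) * [p_u*0.531135 + p_m*0.157812 + p_d*0.018007] = 0.187047

Answer: Price = V(0,0) = 0.1870


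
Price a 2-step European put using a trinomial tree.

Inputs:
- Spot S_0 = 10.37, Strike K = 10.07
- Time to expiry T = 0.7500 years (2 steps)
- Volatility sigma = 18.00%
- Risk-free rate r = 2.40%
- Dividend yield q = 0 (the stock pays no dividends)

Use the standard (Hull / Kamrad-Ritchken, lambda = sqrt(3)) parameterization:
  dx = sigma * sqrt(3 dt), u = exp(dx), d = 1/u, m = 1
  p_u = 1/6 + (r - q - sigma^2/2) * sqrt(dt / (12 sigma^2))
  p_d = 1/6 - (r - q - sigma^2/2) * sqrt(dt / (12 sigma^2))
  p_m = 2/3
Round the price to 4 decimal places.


dt = T/N = 0.375000; dx = sigma*sqrt(3*dt) = 0.190919
u = exp(dx) = 1.210361; d = 1/u = 0.826200
p_u = 0.174327, p_m = 0.666667, p_d = 0.159006
Discount per step: exp(-r*dt) = 0.991040
Stock lattice S(k, j) with j the centered position index:
  k=0: S(0,+0) = 10.3700
  k=1: S(1,-1) = 8.5677; S(1,+0) = 10.3700; S(1,+1) = 12.5514
  k=2: S(2,-2) = 7.0786; S(2,-1) = 8.5677; S(2,+0) = 10.3700; S(2,+1) = 12.5514; S(2,+2) = 15.1918
Terminal payoffs V(N, j) = max(K - S_T, 0):
  V(2,-2) = 2.991377; V(2,-1) = 1.502310; V(2,+0) = 0.000000; V(2,+1) = 0.000000; V(2,+2) = 0.000000
Backward induction: V(k, j) = exp(-r*dt) * [p_u * V(k+1, j+1) + p_m * V(k+1, j) + p_d * V(k+1, j-1)]
  V(1,-1) = exp(-r*dt) * [p_u*0.000000 + p_m*1.502310 + p_d*2.991377] = 1.463953
  V(1,+0) = exp(-r*dt) * [p_u*0.000000 + p_m*0.000000 + p_d*1.502310] = 0.236737
  V(1,+1) = exp(-r*dt) * [p_u*0.000000 + p_m*0.000000 + p_d*0.000000] = 0.000000
  V(0,+0) = exp(-r*dt) * [p_u*0.000000 + p_m*0.236737 + p_d*1.463953] = 0.387102

Answer: Price = V(0,0) = 0.3871


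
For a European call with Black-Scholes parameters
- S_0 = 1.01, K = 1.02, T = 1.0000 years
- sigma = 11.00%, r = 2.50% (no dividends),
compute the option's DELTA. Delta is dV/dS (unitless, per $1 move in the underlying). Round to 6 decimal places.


Answer: Delta = 0.576406

Derivation:
d1 = 0.1927063960; d2 = 0.0827063960
phi(d1) = 0.3916031162; exp(-qT) = 1.0000000000; exp(-rT) = 0.9753099120
N(d1) = 0.5764055430
Delta = exp(-qT) * N(d1) = 1.0000000000 * 0.5764055430 = 0.576406


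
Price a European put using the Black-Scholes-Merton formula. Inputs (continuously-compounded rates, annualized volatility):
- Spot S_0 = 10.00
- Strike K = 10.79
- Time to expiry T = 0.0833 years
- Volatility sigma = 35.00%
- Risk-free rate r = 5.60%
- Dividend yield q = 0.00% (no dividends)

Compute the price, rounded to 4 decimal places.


d1 = (ln(S/K) + (r - q + 0.5*sigma^2) * T) / (sigma * sqrt(T)) = -0.65601196
d2 = d1 - sigma * sqrt(T) = -0.75702804
exp(-rT) = 0.99534606; exp(-qT) = 1.00000000
P = K * exp(-rT) * N(-d2) - S_0 * exp(-qT) * N(-d1)
N(-d1) = 0.74409178; N(-d2) = 0.77548347
P = 10.7900 * 0.99534606 * 0.77548347 - 10.0000 * 1.00000000 * 0.74409178 = 0.8876

Answer: Price = 0.8876


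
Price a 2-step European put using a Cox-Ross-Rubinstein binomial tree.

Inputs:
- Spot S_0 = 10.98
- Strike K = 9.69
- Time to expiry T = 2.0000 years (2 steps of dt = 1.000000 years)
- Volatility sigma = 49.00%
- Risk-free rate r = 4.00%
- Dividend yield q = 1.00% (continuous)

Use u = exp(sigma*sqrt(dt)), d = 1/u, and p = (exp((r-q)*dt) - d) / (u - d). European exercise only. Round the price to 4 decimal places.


dt = T/N = 1.000000
u = exp(sigma*sqrt(dt)) = 1.632316; d = 1/u = 0.612626
p = (exp((r-q)*dt) - d) / (u - d) = 0.409760
Discount per step: exp(-r*dt) = 0.960789
Stock lattice S(k, i) with i counting down-moves:
  k=0: S(0,0) = 10.9800
  k=1: S(1,0) = 17.9228; S(1,1) = 6.7266
  k=2: S(2,0) = 29.2557; S(2,1) = 10.9800; S(2,2) = 4.1209
Terminal payoffs V(N, i) = max(K - S_T, 0):
  V(2,0) = 0.000000; V(2,1) = 0.000000; V(2,2) = 5.569084
Backward induction: V(k, i) = exp(-r*dt) * [p * V(k+1, i) + (1-p) * V(k+1, i+1)].
  V(1,0) = exp(-r*dt) * [p*0.000000 + (1-p)*0.000000] = 0.000000
  V(1,1) = exp(-r*dt) * [p*0.000000 + (1-p)*5.569084] = 3.158207
  V(0,0) = exp(-r*dt) * [p*0.000000 + (1-p)*3.158207] = 1.791008

Answer: Price = V(0,0) = 1.7910


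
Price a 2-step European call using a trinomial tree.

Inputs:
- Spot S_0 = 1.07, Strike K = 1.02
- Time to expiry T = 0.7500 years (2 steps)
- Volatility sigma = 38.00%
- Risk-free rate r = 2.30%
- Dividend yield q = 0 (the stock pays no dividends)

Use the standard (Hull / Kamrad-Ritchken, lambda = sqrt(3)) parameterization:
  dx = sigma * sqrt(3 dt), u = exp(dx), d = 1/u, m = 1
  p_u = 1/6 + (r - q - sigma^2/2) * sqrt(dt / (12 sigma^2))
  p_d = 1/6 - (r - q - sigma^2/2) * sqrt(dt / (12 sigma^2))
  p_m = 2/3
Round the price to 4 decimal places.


Answer: Price = V(0,0) = 0.1620

Derivation:
dt = T/N = 0.375000; dx = sigma*sqrt(3*dt) = 0.403051
u = exp(dx) = 1.496383; d = 1/u = 0.668278
p_u = 0.143779, p_m = 0.666667, p_d = 0.189555
Discount per step: exp(-r*dt) = 0.991412
Stock lattice S(k, j) with j the centered position index:
  k=0: S(0,+0) = 1.0700
  k=1: S(1,-1) = 0.7151; S(1,+0) = 1.0700; S(1,+1) = 1.6011
  k=2: S(2,-2) = 0.4779; S(2,-1) = 0.7151; S(2,+0) = 1.0700; S(2,+1) = 1.6011; S(2,+2) = 2.3959
Terminal payoffs V(N, j) = max(S_T - K, 0):
  V(2,-2) = 0.000000; V(2,-1) = 0.000000; V(2,+0) = 0.050000; V(2,+1) = 0.581130; V(2,+2) = 1.375903
Backward induction: V(k, j) = exp(-r*dt) * [p_u * V(k+1, j+1) + p_m * V(k+1, j) + p_d * V(k+1, j-1)]
  V(1,-1) = exp(-r*dt) * [p_u*0.050000 + p_m*0.000000 + p_d*0.000000] = 0.007127
  V(1,+0) = exp(-r*dt) * [p_u*0.581130 + p_m*0.050000 + p_d*0.000000] = 0.115884
  V(1,+1) = exp(-r*dt) * [p_u*1.375903 + p_m*0.581130 + p_d*0.050000] = 0.589616
  V(0,+0) = exp(-r*dt) * [p_u*0.589616 + p_m*0.115884 + p_d*0.007127] = 0.161978


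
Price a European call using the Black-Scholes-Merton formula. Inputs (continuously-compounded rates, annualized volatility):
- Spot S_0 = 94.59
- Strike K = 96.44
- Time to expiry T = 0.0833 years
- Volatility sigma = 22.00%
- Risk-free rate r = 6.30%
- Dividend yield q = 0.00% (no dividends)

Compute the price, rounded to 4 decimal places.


d1 = (ln(S/K) + (r - q + 0.5*sigma^2) * T) / (sigma * sqrt(T)) = -0.19065081
d2 = d1 - sigma * sqrt(T) = -0.25414664
exp(-rT) = 0.99476585; exp(-qT) = 1.00000000
C = S_0 * exp(-qT) * N(d1) - K * exp(-rT) * N(d2)
N(d1) = 0.42439959; N(d2) = 0.39969114
C = 94.5900 * 1.00000000 * 0.42439959 - 96.4400 * 0.99476585 * 0.39969114 = 1.7995

Answer: Price = 1.7995


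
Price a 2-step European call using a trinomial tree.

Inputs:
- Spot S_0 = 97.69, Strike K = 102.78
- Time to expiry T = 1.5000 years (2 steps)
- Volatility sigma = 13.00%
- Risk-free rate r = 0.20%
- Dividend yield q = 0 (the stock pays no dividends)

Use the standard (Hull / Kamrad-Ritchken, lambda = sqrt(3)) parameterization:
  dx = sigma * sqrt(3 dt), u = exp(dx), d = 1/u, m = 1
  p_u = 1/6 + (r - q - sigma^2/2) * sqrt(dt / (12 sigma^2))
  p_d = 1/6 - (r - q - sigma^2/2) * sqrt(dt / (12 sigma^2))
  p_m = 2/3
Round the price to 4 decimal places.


dt = T/N = 0.750000; dx = sigma*sqrt(3*dt) = 0.195000
u = exp(dx) = 1.215311; d = 1/u = 0.822835
p_u = 0.154263, p_m = 0.666667, p_d = 0.179071
Discount per step: exp(-r*dt) = 0.998501
Stock lattice S(k, j) with j the centered position index:
  k=0: S(0,+0) = 97.6900
  k=1: S(1,-1) = 80.3827; S(1,+0) = 97.6900; S(1,+1) = 118.7237
  k=2: S(2,-2) = 66.1417; S(2,-1) = 80.3827; S(2,+0) = 97.6900; S(2,+1) = 118.7237; S(2,+2) = 144.2863
Terminal payoffs V(N, j) = max(S_T - K, 0):
  V(2,-2) = 0.000000; V(2,-1) = 0.000000; V(2,+0) = 0.000000; V(2,+1) = 15.943730; V(2,+2) = 41.506254
Backward induction: V(k, j) = exp(-r*dt) * [p_u * V(k+1, j+1) + p_m * V(k+1, j) + p_d * V(k+1, j-1)]
  V(1,-1) = exp(-r*dt) * [p_u*0.000000 + p_m*0.000000 + p_d*0.000000] = 0.000000
  V(1,+0) = exp(-r*dt) * [p_u*15.943730 + p_m*0.000000 + p_d*0.000000] = 2.455838
  V(1,+1) = exp(-r*dt) * [p_u*41.506254 + p_m*15.943730 + p_d*0.000000] = 17.006496
  V(0,+0) = exp(-r*dt) * [p_u*17.006496 + p_m*2.455838 + p_d*0.000000] = 4.254309

Answer: Price = V(0,0) = 4.2543


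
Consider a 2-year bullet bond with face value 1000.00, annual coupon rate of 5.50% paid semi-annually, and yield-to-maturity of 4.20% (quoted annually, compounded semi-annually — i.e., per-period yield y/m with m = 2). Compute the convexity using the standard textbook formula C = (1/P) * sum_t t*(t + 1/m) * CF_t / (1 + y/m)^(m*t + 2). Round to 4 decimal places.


Coupon per period c = face * coupon_rate / m = 27.500000
Periods per year m = 2; per-period yield y/m = 0.021000
Number of cashflows N = 4
Cashflows (t years, CF_t, discount factor 1/(1+y/m)^(m*t), PV):
  t = 0.5000: CF_t = 27.500000, DF = 0.979432, PV = 26.934378
  t = 1.0000: CF_t = 27.500000, DF = 0.959287, PV = 26.380390
  t = 1.5000: CF_t = 27.500000, DF = 0.939556, PV = 25.837796
  t = 2.0000: CF_t = 1027.500000, DF = 0.920231, PV = 945.537728
Price P = sum_t PV_t = 1024.690292
Convexity numerator sum_t t*(t + 1/m) * CF_t / (1+y/m)^(m*t + 2):
  t = 0.5000: term = 12.918898
  t = 1.0000: term = 37.959544
  t = 1.5000: term = 74.357578
  t = 2.0000: term = 4535.209799
Convexity = (1/P) * sum = 4660.445820 / 1024.690292 = 4.548151

Answer: Convexity = 4.5482


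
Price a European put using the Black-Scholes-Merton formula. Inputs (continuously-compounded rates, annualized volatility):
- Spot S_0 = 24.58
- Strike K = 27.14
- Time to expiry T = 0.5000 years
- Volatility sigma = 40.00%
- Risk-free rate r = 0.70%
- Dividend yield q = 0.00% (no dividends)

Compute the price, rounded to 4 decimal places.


Answer: Price = 4.2985

Derivation:
d1 = (ln(S/K) + (r - q + 0.5*sigma^2) * T) / (sigma * sqrt(T)) = -0.19648924
d2 = d1 - sigma * sqrt(T) = -0.47933195
exp(-rT) = 0.99650612; exp(-qT) = 1.00000000
P = K * exp(-rT) * N(-d2) - S_0 * exp(-qT) * N(-d1)
N(-d1) = 0.57788637; N(-d2) = 0.68414875
P = 27.1400 * 0.99650612 * 0.68414875 - 24.5800 * 1.00000000 * 0.57788637 = 4.2985


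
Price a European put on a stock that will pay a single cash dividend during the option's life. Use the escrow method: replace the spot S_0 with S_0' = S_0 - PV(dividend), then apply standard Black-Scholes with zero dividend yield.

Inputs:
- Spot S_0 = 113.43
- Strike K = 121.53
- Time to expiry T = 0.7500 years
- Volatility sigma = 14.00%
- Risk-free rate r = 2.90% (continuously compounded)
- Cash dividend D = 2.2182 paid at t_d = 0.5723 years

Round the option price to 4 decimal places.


PV(D) = D * exp(-r * t_d) = 2.2182 * 0.98354027 = 2.18168902
S_0' = S_0 - PV(D) = 113.4300 - 2.18168902 = 111.24831098
d1 = (ln(S_0'/K) + (r + sigma^2/2)*T) / (sigma*sqrt(T)) = -0.48906852
d2 = d1 - sigma*sqrt(T) = -0.61031208
exp(-rT) = 0.97848483
N(-d1) = 0.68760341; N(-d2) = 0.72917245
P = K * exp(-rT) * N(-d2) - S_0' * N(-d1) = 121.5300 * 0.97848483 * 0.72917245 - 111.24831098 * 0.68760341 = 10.2150

Answer: Price = 10.2150


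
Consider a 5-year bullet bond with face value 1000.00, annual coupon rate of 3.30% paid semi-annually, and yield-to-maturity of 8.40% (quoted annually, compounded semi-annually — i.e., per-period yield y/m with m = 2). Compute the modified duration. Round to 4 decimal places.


Answer: Modified duration = 4.4116

Derivation:
Coupon per period c = face * coupon_rate / m = 16.500000
Periods per year m = 2; per-period yield y/m = 0.042000
Number of cashflows N = 10
Cashflows (t years, CF_t, discount factor 1/(1+y/m)^(m*t), PV):
  t = 0.5000: CF_t = 16.500000, DF = 0.959693, PV = 15.834933
  t = 1.0000: CF_t = 16.500000, DF = 0.921010, PV = 15.196673
  t = 1.5000: CF_t = 16.500000, DF = 0.883887, PV = 14.584139
  t = 2.0000: CF_t = 16.500000, DF = 0.848260, PV = 13.996294
  t = 2.5000: CF_t = 16.500000, DF = 0.814069, PV = 13.432144
  t = 3.0000: CF_t = 16.500000, DF = 0.781257, PV = 12.890734
  t = 3.5000: CF_t = 16.500000, DF = 0.749766, PV = 12.371145
  t = 4.0000: CF_t = 16.500000, DF = 0.719545, PV = 11.872500
  t = 4.5000: CF_t = 16.500000, DF = 0.690543, PV = 11.393954
  t = 5.0000: CF_t = 1016.500000, DF = 0.662709, PV = 673.643608
Price P = sum_t PV_t = 795.216125
First compute Macaulay numerator sum_t t * PV_t:
  t * PV_t at t = 0.5000: 7.917466
  t * PV_t at t = 1.0000: 15.196673
  t * PV_t at t = 1.5000: 21.876208
  t * PV_t at t = 2.0000: 27.992589
  t * PV_t at t = 2.5000: 33.580361
  t * PV_t at t = 3.0000: 38.672201
  t * PV_t at t = 3.5000: 43.299009
  t * PV_t at t = 4.0000: 47.490002
  t * PV_t at t = 4.5000: 51.272794
  t * PV_t at t = 5.0000: 3368.218041
Macaulay duration D = 3655.515343 / 795.216125 = 4.596883
Modified duration = D / (1 + y/m) = 4.596883 / (1 + 0.042000) = 4.411596


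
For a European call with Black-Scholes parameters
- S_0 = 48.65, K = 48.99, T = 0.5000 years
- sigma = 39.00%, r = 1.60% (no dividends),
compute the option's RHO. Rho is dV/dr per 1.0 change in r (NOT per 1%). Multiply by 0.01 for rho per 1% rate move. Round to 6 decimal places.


d1 = 0.1416411503; d2 = -0.1341304943
phi(d1) = 0.3949604519; exp(-qT) = 1.0000000000; exp(-rT) = 0.9920319148
N(d2) = 0.4466496933
Rho = K*T*exp(-rT)*N(d2) = 48.9900 * 0.5000 * 0.9920319148 * 0.4466496933 = 10.853508

Answer: Rho = 10.853508


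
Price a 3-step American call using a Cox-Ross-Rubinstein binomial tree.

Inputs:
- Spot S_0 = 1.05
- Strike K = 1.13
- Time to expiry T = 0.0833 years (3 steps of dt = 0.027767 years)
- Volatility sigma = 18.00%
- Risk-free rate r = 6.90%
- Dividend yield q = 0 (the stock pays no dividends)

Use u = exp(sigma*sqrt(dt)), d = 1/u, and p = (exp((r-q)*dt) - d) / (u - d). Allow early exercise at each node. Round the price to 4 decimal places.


Answer: Price = V(0,0) = 0.0027

Derivation:
dt = T/N = 0.027767
u = exp(sigma*sqrt(dt)) = 1.030448; d = 1/u = 0.970451
p = (exp((r-q)*dt) - d) / (u - d) = 0.524466
Discount per step: exp(-r*dt) = 0.998086
Stock lattice S(k, i) with i counting down-moves:
  k=0: S(0,0) = 1.0500
  k=1: S(1,0) = 1.0820; S(1,1) = 1.0190
  k=2: S(2,0) = 1.1149; S(2,1) = 1.0500; S(2,2) = 0.9889
  k=3: S(3,0) = 1.1489; S(3,1) = 1.0820; S(3,2) = 1.0190; S(3,3) = 0.9596
Terminal payoffs V(N, i) = max(S_T - K, 0):
  V(3,0) = 0.018862; V(3,1) = 0.000000; V(3,2) = 0.000000; V(3,3) = 0.000000
Backward induction: V(k, i) = exp(-r*dt) * [p * V(k+1, i) + (1-p) * V(k+1, i+1)]; then take max(V_cont, immediate exercise) for American.
  V(2,0) = exp(-r*dt) * [p*0.018862 + (1-p)*0.000000] = 0.009874; exercise = 0.000000; V(2,0) = max -> 0.009874
  V(2,1) = exp(-r*dt) * [p*0.000000 + (1-p)*0.000000] = 0.000000; exercise = 0.000000; V(2,1) = max -> 0.000000
  V(2,2) = exp(-r*dt) * [p*0.000000 + (1-p)*0.000000] = 0.000000; exercise = 0.000000; V(2,2) = max -> 0.000000
  V(1,0) = exp(-r*dt) * [p*0.009874 + (1-p)*0.000000] = 0.005169; exercise = 0.000000; V(1,0) = max -> 0.005169
  V(1,1) = exp(-r*dt) * [p*0.000000 + (1-p)*0.000000] = 0.000000; exercise = 0.000000; V(1,1) = max -> 0.000000
  V(0,0) = exp(-r*dt) * [p*0.005169 + (1-p)*0.000000] = 0.002706; exercise = 0.000000; V(0,0) = max -> 0.002706


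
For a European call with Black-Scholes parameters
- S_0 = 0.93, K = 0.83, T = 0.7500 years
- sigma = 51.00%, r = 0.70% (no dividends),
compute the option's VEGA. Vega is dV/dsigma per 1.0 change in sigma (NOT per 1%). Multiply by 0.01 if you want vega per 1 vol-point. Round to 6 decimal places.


Answer: Vega = 0.284922

Derivation:
d1 = 0.4902867211; d2 = 0.0486137652
phi(d1) = 0.3537626512; exp(-qT) = 1.0000000000; exp(-rT) = 0.9947637572
Vega = S * exp(-qT) * phi(d1) * sqrt(T) = 0.9300 * 1.0000000000 * 0.3537626512 * 0.8660254038 = 0.284922


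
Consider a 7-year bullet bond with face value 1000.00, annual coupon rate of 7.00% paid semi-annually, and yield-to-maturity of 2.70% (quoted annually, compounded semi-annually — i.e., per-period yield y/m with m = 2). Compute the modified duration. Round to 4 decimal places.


Answer: Modified duration = 5.7511

Derivation:
Coupon per period c = face * coupon_rate / m = 35.000000
Periods per year m = 2; per-period yield y/m = 0.013500
Number of cashflows N = 14
Cashflows (t years, CF_t, discount factor 1/(1+y/m)^(m*t), PV):
  t = 0.5000: CF_t = 35.000000, DF = 0.986680, PV = 34.533794
  t = 1.0000: CF_t = 35.000000, DF = 0.973537, PV = 34.073798
  t = 1.5000: CF_t = 35.000000, DF = 0.960569, PV = 33.619928
  t = 2.0000: CF_t = 35.000000, DF = 0.947774, PV = 33.172105
  t = 2.5000: CF_t = 35.000000, DF = 0.935150, PV = 32.730247
  t = 3.0000: CF_t = 35.000000, DF = 0.922694, PV = 32.294274
  t = 3.5000: CF_t = 35.000000, DF = 0.910403, PV = 31.864109
  t = 4.0000: CF_t = 35.000000, DF = 0.898276, PV = 31.439673
  t = 4.5000: CF_t = 35.000000, DF = 0.886311, PV = 31.020891
  t = 5.0000: CF_t = 35.000000, DF = 0.874505, PV = 30.607687
  t = 5.5000: CF_t = 35.000000, DF = 0.862857, PV = 30.199987
  t = 6.0000: CF_t = 35.000000, DF = 0.851363, PV = 29.797718
  t = 6.5000: CF_t = 35.000000, DF = 0.840023, PV = 29.400807
  t = 7.0000: CF_t = 1035.000000, DF = 0.828834, PV = 857.842991
Price P = sum_t PV_t = 1272.598009
First compute Macaulay numerator sum_t t * PV_t:
  t * PV_t at t = 0.5000: 17.266897
  t * PV_t at t = 1.0000: 34.073798
  t * PV_t at t = 1.5000: 50.429893
  t * PV_t at t = 2.0000: 66.344210
  t * PV_t at t = 2.5000: 81.825617
  t * PV_t at t = 3.0000: 96.882822
  t * PV_t at t = 3.5000: 111.524380
  t * PV_t at t = 4.0000: 125.758692
  t * PV_t at t = 4.5000: 139.594009
  t * PV_t at t = 5.0000: 153.038436
  t * PV_t at t = 5.5000: 166.099930
  t * PV_t at t = 6.0000: 178.786309
  t * PV_t at t = 6.5000: 191.105247
  t * PV_t at t = 7.0000: 6004.900939
Macaulay duration D = 7417.631179 / 1272.598009 = 5.828731
Modified duration = D / (1 + y/m) = 5.828731 / (1 + 0.013500) = 5.751091


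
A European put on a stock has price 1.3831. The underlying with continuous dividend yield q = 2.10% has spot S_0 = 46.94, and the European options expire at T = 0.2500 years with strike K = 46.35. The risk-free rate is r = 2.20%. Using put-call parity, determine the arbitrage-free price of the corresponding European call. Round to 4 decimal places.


Answer: Call price = 1.9815

Derivation:
Put-call parity: C - P = S_0 * exp(-qT) - K * exp(-rT).
S_0 * exp(-qT) = 46.9400 * 0.99476376 = 46.69421076
K * exp(-rT) = 46.3500 * 0.99451510 = 46.09577476
C = P + S*exp(-qT) - K*exp(-rT)
C = 1.3831 + 46.69421076 - 46.09577476 = 1.9815


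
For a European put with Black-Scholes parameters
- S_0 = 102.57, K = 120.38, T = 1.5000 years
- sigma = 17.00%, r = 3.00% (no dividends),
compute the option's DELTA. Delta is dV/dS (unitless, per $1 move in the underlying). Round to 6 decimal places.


d1 = -0.4487509098; d2 = -0.6569575379
phi(d1) = 0.3607293868; exp(-qT) = 1.0000000000; exp(-rT) = 0.9559974818
N(-d1) = 0.6731943225
Delta = -exp(-qT) * N(-d1) = -1.0000000000 * 0.6731943225 = -0.673194

Answer: Delta = -0.673194


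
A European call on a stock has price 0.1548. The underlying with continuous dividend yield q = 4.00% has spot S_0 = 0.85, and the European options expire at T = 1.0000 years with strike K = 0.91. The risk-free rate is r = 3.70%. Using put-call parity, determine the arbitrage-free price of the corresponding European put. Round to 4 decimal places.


Answer: Put price = 0.2151

Derivation:
Put-call parity: C - P = S_0 * exp(-qT) - K * exp(-rT).
S_0 * exp(-qT) = 0.8500 * 0.96078944 = 0.81667102
K * exp(-rT) = 0.9100 * 0.96367614 = 0.87694528
P = C - S*exp(-qT) + K*exp(-rT)
P = 0.1548 - 0.81667102 + 0.87694528 = 0.2151


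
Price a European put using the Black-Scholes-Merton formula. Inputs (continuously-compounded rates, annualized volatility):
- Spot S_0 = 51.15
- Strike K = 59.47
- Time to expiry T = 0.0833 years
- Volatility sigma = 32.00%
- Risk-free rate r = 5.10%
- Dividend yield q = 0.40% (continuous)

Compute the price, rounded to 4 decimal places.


d1 = (ln(S/K) + (r - q + 0.5*sigma^2) * T) / (sigma * sqrt(T)) = -1.54323503
d2 = d1 - sigma * sqrt(T) = -1.63559260
exp(-rT) = 0.99576071; exp(-qT) = 0.99966686
P = K * exp(-rT) * N(-d2) - S_0 * exp(-qT) * N(-d1)
N(-d1) = 0.93861312; N(-d2) = 0.94903756
P = 59.4700 * 0.99576071 * 0.94903756 - 51.1500 * 0.99966686 * 0.93861312 = 8.2059

Answer: Price = 8.2059


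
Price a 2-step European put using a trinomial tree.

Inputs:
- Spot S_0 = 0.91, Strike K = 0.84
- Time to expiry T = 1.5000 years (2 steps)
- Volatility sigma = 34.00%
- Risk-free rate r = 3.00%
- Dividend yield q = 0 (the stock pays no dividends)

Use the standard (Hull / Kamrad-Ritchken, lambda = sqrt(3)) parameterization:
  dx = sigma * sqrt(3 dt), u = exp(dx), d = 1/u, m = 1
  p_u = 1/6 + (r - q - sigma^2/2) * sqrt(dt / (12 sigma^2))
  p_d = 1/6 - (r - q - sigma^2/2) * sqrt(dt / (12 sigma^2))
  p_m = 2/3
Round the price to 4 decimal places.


dt = T/N = 0.750000; dx = sigma*sqrt(3*dt) = 0.510000
u = exp(dx) = 1.665291; d = 1/u = 0.600496
p_u = 0.146225, p_m = 0.666667, p_d = 0.187108
Discount per step: exp(-r*dt) = 0.977751
Stock lattice S(k, j) with j the centered position index:
  k=0: S(0,+0) = 0.9100
  k=1: S(1,-1) = 0.5465; S(1,+0) = 0.9100; S(1,+1) = 1.5154
  k=2: S(2,-2) = 0.3281; S(2,-1) = 0.5465; S(2,+0) = 0.9100; S(2,+1) = 1.5154; S(2,+2) = 2.5236
Terminal payoffs V(N, j) = max(K - S_T, 0):
  V(2,-2) = 0.511859; V(2,-1) = 0.293549; V(2,+0) = 0.000000; V(2,+1) = 0.000000; V(2,+2) = 0.000000
Backward induction: V(k, j) = exp(-r*dt) * [p_u * V(k+1, j+1) + p_m * V(k+1, j) + p_d * V(k+1, j-1)]
  V(1,-1) = exp(-r*dt) * [p_u*0.000000 + p_m*0.293549 + p_d*0.511859] = 0.284987
  V(1,+0) = exp(-r*dt) * [p_u*0.000000 + p_m*0.000000 + p_d*0.293549] = 0.053703
  V(1,+1) = exp(-r*dt) * [p_u*0.000000 + p_m*0.000000 + p_d*0.000000] = 0.000000
  V(0,+0) = exp(-r*dt) * [p_u*0.000000 + p_m*0.053703 + p_d*0.284987] = 0.087143

Answer: Price = V(0,0) = 0.0871


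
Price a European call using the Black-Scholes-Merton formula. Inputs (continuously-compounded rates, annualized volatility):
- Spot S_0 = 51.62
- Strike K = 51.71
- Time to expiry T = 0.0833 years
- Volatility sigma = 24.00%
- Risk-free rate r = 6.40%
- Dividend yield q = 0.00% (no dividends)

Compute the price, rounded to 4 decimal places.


Answer: Price = 1.5180

Derivation:
d1 = (ln(S/K) + (r - q + 0.5*sigma^2) * T) / (sigma * sqrt(T)) = 0.08645020
d2 = d1 - sigma * sqrt(T) = 0.01718203
exp(-rT) = 0.99468299; exp(-qT) = 1.00000000
C = S_0 * exp(-qT) * N(d1) - K * exp(-rT) * N(d2)
N(d1) = 0.53444573; N(d2) = 0.50685430
C = 51.6200 * 1.00000000 * 0.53444573 - 51.7100 * 0.99468299 * 0.50685430 = 1.5180


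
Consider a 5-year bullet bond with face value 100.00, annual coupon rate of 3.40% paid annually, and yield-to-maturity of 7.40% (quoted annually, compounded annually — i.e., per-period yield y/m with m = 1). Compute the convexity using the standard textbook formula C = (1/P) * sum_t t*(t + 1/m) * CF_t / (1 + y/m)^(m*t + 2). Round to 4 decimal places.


Answer: Convexity = 23.5832

Derivation:
Coupon per period c = face * coupon_rate / m = 3.400000
Periods per year m = 1; per-period yield y/m = 0.074000
Number of cashflows N = 5
Cashflows (t years, CF_t, discount factor 1/(1+y/m)^(m*t), PV):
  t = 1.0000: CF_t = 3.400000, DF = 0.931099, PV = 3.165736
  t = 2.0000: CF_t = 3.400000, DF = 0.866945, PV = 2.947612
  t = 3.0000: CF_t = 3.400000, DF = 0.807211, PV = 2.744518
  t = 4.0000: CF_t = 3.400000, DF = 0.751593, PV = 2.555417
  t = 5.0000: CF_t = 103.400000, DF = 0.699808, PV = 72.360096
Price P = sum_t PV_t = 83.773378
Convexity numerator sum_t t*(t + 1/m) * CF_t / (1+y/m)^(m*t + 2):
  t = 1.0000: term = 5.489036
  t = 2.0000: term = 15.332502
  t = 3.0000: term = 28.552146
  t = 4.0000: term = 44.308110
  t = 5.0000: term = 1881.966220
Convexity = (1/P) * sum = 1975.648015 / 83.773378 = 23.583244


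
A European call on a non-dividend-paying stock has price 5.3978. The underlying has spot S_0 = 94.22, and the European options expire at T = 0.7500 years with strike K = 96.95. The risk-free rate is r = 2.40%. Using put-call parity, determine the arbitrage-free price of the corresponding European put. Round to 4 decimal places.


Put-call parity: C - P = S_0 * exp(-qT) - K * exp(-rT).
S_0 * exp(-qT) = 94.2200 * 1.00000000 = 94.22000000
K * exp(-rT) = 96.9500 * 0.98216103 = 95.22051209
P = C - S*exp(-qT) + K*exp(-rT)
P = 5.3978 - 94.22000000 + 95.22051209 = 6.3983

Answer: Put price = 6.3983


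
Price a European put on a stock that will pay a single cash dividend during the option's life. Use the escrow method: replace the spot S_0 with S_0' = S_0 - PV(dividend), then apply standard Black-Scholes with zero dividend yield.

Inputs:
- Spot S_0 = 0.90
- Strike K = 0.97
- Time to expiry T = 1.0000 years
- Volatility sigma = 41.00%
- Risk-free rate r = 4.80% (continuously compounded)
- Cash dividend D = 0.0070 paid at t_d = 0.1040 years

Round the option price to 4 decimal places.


PV(D) = D * exp(-r * t_d) = 0.0070 * 0.99502044 = 0.00696514
S_0' = S_0 - PV(D) = 0.9000 - 0.00696514 = 0.89303486
d1 = (ln(S_0'/K) + (r + sigma^2/2)*T) / (sigma*sqrt(T)) = 0.12043791
d2 = d1 - sigma*sqrt(T) = -0.28956209
exp(-rT) = 0.95313379
N(-d1) = 0.45206813; N(-d2) = 0.61392436
P = K * exp(-rT) * N(-d2) - S_0' * N(-d1) = 0.9700 * 0.95313379 * 0.61392436 - 0.89303486 * 0.45206813 = 0.1639

Answer: Price = 0.1639


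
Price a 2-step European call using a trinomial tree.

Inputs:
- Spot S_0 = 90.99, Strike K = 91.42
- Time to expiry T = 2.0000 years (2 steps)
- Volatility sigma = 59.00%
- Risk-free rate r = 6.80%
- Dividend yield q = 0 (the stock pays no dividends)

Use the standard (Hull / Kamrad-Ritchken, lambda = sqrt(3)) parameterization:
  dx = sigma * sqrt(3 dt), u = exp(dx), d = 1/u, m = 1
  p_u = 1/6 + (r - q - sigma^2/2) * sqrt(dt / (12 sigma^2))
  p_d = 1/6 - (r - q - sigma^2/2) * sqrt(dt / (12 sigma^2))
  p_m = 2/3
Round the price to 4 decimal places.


dt = T/N = 1.000000; dx = sigma*sqrt(3*dt) = 1.021910
u = exp(dx) = 2.778497; d = 1/u = 0.359907
p_u = 0.114779, p_m = 0.666667, p_d = 0.218555
Discount per step: exp(-r*dt) = 0.934260
Stock lattice S(k, j) with j the centered position index:
  k=0: S(0,+0) = 90.9900
  k=1: S(1,-1) = 32.7479; S(1,+0) = 90.9900; S(1,+1) = 252.8154
  k=2: S(2,-2) = 11.7862; S(2,-1) = 32.7479; S(2,+0) = 90.9900; S(2,+1) = 252.8154; S(2,+2) = 702.4467
Terminal payoffs V(N, j) = max(S_T - K, 0):
  V(2,-2) = 0.000000; V(2,-1) = 0.000000; V(2,+0) = 0.000000; V(2,+1) = 161.395402; V(2,+2) = 611.026726
Backward induction: V(k, j) = exp(-r*dt) * [p_u * V(k+1, j+1) + p_m * V(k+1, j) + p_d * V(k+1, j-1)]
  V(1,-1) = exp(-r*dt) * [p_u*0.000000 + p_m*0.000000 + p_d*0.000000] = 0.000000
  V(1,+0) = exp(-r*dt) * [p_u*161.395402 + p_m*0.000000 + p_d*0.000000] = 17.306921
  V(1,+1) = exp(-r*dt) * [p_u*611.026726 + p_m*161.395402 + p_d*0.000000] = 166.045821
  V(0,+0) = exp(-r*dt) * [p_u*166.045821 + p_m*17.306921 + p_d*0.000000] = 28.585048

Answer: Price = V(0,0) = 28.5850


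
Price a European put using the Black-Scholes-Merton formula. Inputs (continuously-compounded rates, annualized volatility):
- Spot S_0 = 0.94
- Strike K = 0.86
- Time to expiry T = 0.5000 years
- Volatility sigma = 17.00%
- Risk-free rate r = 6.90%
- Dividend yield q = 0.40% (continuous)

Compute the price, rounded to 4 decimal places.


d1 = (ln(S/K) + (r - q + 0.5*sigma^2) * T) / (sigma * sqrt(T)) = 1.07041397
d2 = d1 - sigma * sqrt(T) = 0.95020582
exp(-rT) = 0.96608834; exp(-qT) = 0.99800200
P = K * exp(-rT) * N(-d2) - S_0 * exp(-qT) * N(-d1)
N(-d1) = 0.14221651; N(-d2) = 0.17100384
P = 0.8600 * 0.96608834 * 0.17100384 - 0.9400 * 0.99800200 * 0.14221651 = 0.0087

Answer: Price = 0.0087


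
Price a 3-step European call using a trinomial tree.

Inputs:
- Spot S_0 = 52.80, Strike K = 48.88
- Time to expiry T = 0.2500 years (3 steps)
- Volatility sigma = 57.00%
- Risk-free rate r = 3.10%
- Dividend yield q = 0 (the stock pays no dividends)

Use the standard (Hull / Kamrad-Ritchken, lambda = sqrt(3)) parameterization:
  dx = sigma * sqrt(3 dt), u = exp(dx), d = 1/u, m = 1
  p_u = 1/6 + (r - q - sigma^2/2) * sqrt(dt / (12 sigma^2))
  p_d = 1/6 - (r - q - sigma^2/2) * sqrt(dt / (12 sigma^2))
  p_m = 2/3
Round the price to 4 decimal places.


dt = T/N = 0.083333; dx = sigma*sqrt(3*dt) = 0.285000
u = exp(dx) = 1.329762; d = 1/u = 0.752014
p_u = 0.147449, p_m = 0.666667, p_d = 0.185885
Discount per step: exp(-r*dt) = 0.997420
Stock lattice S(k, j) with j the centered position index:
  k=0: S(0,+0) = 52.8000
  k=1: S(1,-1) = 39.7064; S(1,+0) = 52.8000; S(1,+1) = 70.2114
  k=2: S(2,-2) = 29.8597; S(2,-1) = 39.7064; S(2,+0) = 52.8000; S(2,+1) = 70.2114; S(2,+2) = 93.3645
  k=3: S(3,-3) = 22.4550; S(3,-2) = 29.8597; S(3,-1) = 39.7064; S(3,+0) = 52.8000; S(3,+1) = 70.2114; S(3,+2) = 93.3645; S(3,+3) = 124.1526
Terminal payoffs V(N, j) = max(S_T - K, 0):
  V(3,-3) = 0.000000; V(3,-2) = 0.000000; V(3,-1) = 0.000000; V(3,+0) = 3.920000; V(3,+1) = 21.331435; V(3,+2) = 44.484500; V(3,+3) = 75.272567
Backward induction: V(k, j) = exp(-r*dt) * [p_u * V(k+1, j+1) + p_m * V(k+1, j) + p_d * V(k+1, j-1)]
  V(2,-2) = exp(-r*dt) * [p_u*0.000000 + p_m*0.000000 + p_d*0.000000] = 0.000000
  V(2,-1) = exp(-r*dt) * [p_u*3.920000 + p_m*0.000000 + p_d*0.000000] = 0.576508
  V(2,+0) = exp(-r*dt) * [p_u*21.331435 + p_m*3.920000 + p_d*0.000000] = 5.743771
  V(2,+1) = exp(-r*dt) * [p_u*44.484500 + p_m*21.331435 + p_d*3.920000] = 21.453319
  V(2,+2) = exp(-r*dt) * [p_u*75.272567 + p_m*44.484500 + p_d*21.331435] = 44.604990
  V(1,-1) = exp(-r*dt) * [p_u*5.743771 + p_m*0.576508 + p_d*0.000000] = 1.228075
  V(1,+0) = exp(-r*dt) * [p_u*21.453319 + p_m*5.743771 + p_d*0.576508] = 7.081295
  V(1,+1) = exp(-r*dt) * [p_u*44.604990 + p_m*21.453319 + p_d*5.743771] = 21.890221
  V(0,+0) = exp(-r*dt) * [p_u*21.890221 + p_m*7.081295 + p_d*1.228075] = 8.155734

Answer: Price = V(0,0) = 8.1557


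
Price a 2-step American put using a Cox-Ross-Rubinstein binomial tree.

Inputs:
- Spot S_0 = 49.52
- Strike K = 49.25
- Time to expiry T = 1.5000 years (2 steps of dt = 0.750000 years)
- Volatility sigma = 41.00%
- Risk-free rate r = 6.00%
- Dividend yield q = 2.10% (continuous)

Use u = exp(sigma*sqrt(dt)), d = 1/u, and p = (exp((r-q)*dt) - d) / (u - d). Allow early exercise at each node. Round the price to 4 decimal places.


Answer: Price = V(0,0) = 7.5972

Derivation:
dt = T/N = 0.750000
u = exp(sigma*sqrt(dt)) = 1.426281; d = 1/u = 0.701124
p = (exp((r-q)*dt) - d) / (u - d) = 0.453085
Discount per step: exp(-r*dt) = 0.955997
Stock lattice S(k, i) with i counting down-moves:
  k=0: S(0,0) = 49.5200
  k=1: S(1,0) = 70.6294; S(1,1) = 34.7197
  k=2: S(2,0) = 100.7374; S(2,1) = 49.5200; S(2,2) = 24.3428
Terminal payoffs V(N, i) = max(K - S_T, 0):
  V(2,0) = 0.000000; V(2,1) = 0.000000; V(2,2) = 24.907208
Backward induction: V(k, i) = exp(-r*dt) * [p * V(k+1, i) + (1-p) * V(k+1, i+1)]; then take max(V_cont, immediate exercise) for American.
  V(1,0) = exp(-r*dt) * [p*0.000000 + (1-p)*0.000000] = 0.000000; exercise = 0.000000; V(1,0) = max -> 0.000000
  V(1,1) = exp(-r*dt) * [p*0.000000 + (1-p)*24.907208] = 13.022713; exercise = 14.530336; V(1,1) = max -> 14.530336
  V(0,0) = exp(-r*dt) * [p*0.000000 + (1-p)*14.530336] = 7.597174; exercise = 0.000000; V(0,0) = max -> 7.597174


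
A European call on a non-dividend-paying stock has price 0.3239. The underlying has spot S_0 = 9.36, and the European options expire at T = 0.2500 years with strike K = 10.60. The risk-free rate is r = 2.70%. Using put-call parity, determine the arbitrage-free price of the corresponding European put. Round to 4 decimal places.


Answer: Put price = 1.4926

Derivation:
Put-call parity: C - P = S_0 * exp(-qT) - K * exp(-rT).
S_0 * exp(-qT) = 9.3600 * 1.00000000 = 9.36000000
K * exp(-rT) = 10.6000 * 0.99327273 = 10.52869094
P = C - S*exp(-qT) + K*exp(-rT)
P = 0.3239 - 9.36000000 + 10.52869094 = 1.4926


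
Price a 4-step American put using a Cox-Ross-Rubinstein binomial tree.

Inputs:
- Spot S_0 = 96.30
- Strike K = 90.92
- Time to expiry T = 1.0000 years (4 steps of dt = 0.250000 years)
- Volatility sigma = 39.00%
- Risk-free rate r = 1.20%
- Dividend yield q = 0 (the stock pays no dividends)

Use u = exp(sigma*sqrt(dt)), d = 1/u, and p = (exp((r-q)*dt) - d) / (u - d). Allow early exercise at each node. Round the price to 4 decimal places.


Answer: Price = V(0,0) = 11.3864

Derivation:
dt = T/N = 0.250000
u = exp(sigma*sqrt(dt)) = 1.215311; d = 1/u = 0.822835
p = (exp((r-q)*dt) - d) / (u - d) = 0.459059
Discount per step: exp(-r*dt) = 0.997004
Stock lattice S(k, i) with i counting down-moves:
  k=0: S(0,0) = 96.3000
  k=1: S(1,0) = 117.0344; S(1,1) = 79.2390
  k=2: S(2,0) = 142.2333; S(2,1) = 96.3000; S(2,2) = 65.2006
  k=3: S(3,0) = 172.8576; S(3,1) = 117.0344; S(3,2) = 79.2390; S(3,3) = 53.6493
  k=4: S(4,0) = 210.0758; S(4,1) = 142.2333; S(4,2) = 96.3000; S(4,3) = 65.2006; S(4,4) = 44.1445
Terminal payoffs V(N, i) = max(K - S_T, 0):
  V(4,0) = 0.000000; V(4,1) = 0.000000; V(4,2) = 0.000000; V(4,3) = 25.719423; V(4,4) = 46.775501
Backward induction: V(k, i) = exp(-r*dt) * [p * V(k+1, i) + (1-p) * V(k+1, i+1)]; then take max(V_cont, immediate exercise) for American.
  V(3,0) = exp(-r*dt) * [p*0.000000 + (1-p)*0.000000] = 0.000000; exercise = 0.000000; V(3,0) = max -> 0.000000
  V(3,1) = exp(-r*dt) * [p*0.000000 + (1-p)*0.000000] = 0.000000; exercise = 0.000000; V(3,1) = max -> 0.000000
  V(3,2) = exp(-r*dt) * [p*0.000000 + (1-p)*25.719423] = 13.871011; exercise = 11.681022; V(3,2) = max -> 13.871011
  V(3,3) = exp(-r*dt) * [p*25.719423 + (1-p)*46.775501] = 36.998354; exercise = 37.270706; V(3,3) = max -> 37.270706
  V(2,0) = exp(-r*dt) * [p*0.000000 + (1-p)*0.000000] = 0.000000; exercise = 0.000000; V(2,0) = max -> 0.000000
  V(2,1) = exp(-r*dt) * [p*0.000000 + (1-p)*13.871011] = 7.480920; exercise = 0.000000; V(2,1) = max -> 7.480920
  V(2,2) = exp(-r*dt) * [p*13.871011 + (1-p)*37.270706] = 26.449395; exercise = 25.719423; V(2,2) = max -> 26.449395
  V(1,0) = exp(-r*dt) * [p*0.000000 + (1-p)*7.480920] = 4.034613; exercise = 0.000000; V(1,0) = max -> 4.034613
  V(1,1) = exp(-r*dt) * [p*7.480920 + (1-p)*26.449395] = 17.688598; exercise = 11.681022; V(1,1) = max -> 17.688598
  V(0,0) = exp(-r*dt) * [p*4.034613 + (1-p)*17.688598] = 11.386401; exercise = 0.000000; V(0,0) = max -> 11.386401


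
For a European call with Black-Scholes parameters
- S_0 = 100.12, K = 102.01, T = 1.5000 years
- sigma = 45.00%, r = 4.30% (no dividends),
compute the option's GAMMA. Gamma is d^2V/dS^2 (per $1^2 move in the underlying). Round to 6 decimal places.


Answer: Gamma = 0.006779

Derivation:
d1 = 0.3586662977; d2 = -0.1924688945
phi(d1) = 0.3740898425; exp(-qT) = 1.0000000000; exp(-rT) = 0.9375361143
Gamma = exp(-qT) * phi(d1) / (S * sigma * sqrt(T)) = 1.0000000000 * 0.3740898425 / (100.1200 * 0.4500 * 1.2247448714) = 0.006779


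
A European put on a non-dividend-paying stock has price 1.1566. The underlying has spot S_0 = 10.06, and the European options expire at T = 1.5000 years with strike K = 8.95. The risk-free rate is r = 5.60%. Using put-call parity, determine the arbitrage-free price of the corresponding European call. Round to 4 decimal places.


Answer: Call price = 2.9877

Derivation:
Put-call parity: C - P = S_0 * exp(-qT) - K * exp(-rT).
S_0 * exp(-qT) = 10.0600 * 1.00000000 = 10.06000000
K * exp(-rT) = 8.9500 * 0.91943126 = 8.22890974
C = P + S*exp(-qT) - K*exp(-rT)
C = 1.1566 + 10.06000000 - 8.22890974 = 2.9877
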